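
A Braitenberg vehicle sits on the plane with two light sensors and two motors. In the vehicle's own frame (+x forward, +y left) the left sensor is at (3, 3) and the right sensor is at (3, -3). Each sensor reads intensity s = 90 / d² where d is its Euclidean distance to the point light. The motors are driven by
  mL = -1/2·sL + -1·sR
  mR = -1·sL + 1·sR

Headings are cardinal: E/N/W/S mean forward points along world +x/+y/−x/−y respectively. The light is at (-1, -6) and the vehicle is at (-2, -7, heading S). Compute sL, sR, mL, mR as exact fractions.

left sensor world pos  = (1, -10); dL² = 20
right sensor world pos = (-5, -10); dR² = 32
sL = 90/20 = 9/2
sR = 90/32 = 45/16
mL = -1/2·sL + -1·sR = -81/16
mR = -1·sL + 1·sR = -27/16

9/2 45/16 -81/16 -27/16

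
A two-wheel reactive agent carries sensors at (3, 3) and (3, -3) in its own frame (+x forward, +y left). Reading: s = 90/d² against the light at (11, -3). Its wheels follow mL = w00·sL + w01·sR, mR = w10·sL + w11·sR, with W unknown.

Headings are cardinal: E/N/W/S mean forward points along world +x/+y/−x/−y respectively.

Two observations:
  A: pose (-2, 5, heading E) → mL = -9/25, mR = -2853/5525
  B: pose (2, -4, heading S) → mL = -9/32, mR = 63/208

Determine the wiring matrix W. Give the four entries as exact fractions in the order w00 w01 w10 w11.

obs A: pose=(-2,5,E) → sL=90/221, sR=18/25, mL=-9/25, mR=-2853/5525
obs B: pose=(2,-4,S) → sL=45/26, sR=9/16, mL=-9/32, mR=63/208
sensor matrix S = [[90/221, 18/25], [45/26, 9/16]]; det S = -8991/8840
solve [mL_A; mL_B] = S·[w00; w01] and [mR_A; mR_B] = S·[w10; w11]:
  w00 = 0, w01 = -1/2, w10 = 1/2, w11 = -1

0 -1/2 1/2 -1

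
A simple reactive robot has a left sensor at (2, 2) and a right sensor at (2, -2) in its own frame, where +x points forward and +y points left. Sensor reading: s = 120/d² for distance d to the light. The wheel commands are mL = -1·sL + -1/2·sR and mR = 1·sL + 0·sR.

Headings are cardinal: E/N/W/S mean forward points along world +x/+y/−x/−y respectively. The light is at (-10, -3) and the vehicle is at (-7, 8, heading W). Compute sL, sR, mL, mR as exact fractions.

60/41 12/17 -1266/697 60/41

left sensor world pos  = (-9, 6); dL² = 82
right sensor world pos = (-9, 10); dR² = 170
sL = 120/82 = 60/41
sR = 120/170 = 12/17
mL = -1·sL + -1/2·sR = -1266/697
mR = 1·sL + 0·sR = 60/41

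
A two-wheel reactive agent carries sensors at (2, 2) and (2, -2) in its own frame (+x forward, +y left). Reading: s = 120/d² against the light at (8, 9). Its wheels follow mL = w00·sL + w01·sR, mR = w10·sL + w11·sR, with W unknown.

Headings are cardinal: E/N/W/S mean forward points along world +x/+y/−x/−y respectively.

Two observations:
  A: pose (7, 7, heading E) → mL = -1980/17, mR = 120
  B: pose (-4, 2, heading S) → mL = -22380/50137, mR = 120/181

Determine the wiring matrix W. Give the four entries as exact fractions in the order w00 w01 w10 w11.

-1 1/2 1 0

obs A: pose=(7,7,E) → sL=120, sR=120/17, mL=-1980/17, mR=120
obs B: pose=(-4,2,S) → sL=120/181, sR=120/277, mL=-22380/50137, mR=120/181
sensor matrix S = [[120, 120/17], [120/181, 120/277]]; det S = 40320000/852329
solve [mL_A; mL_B] = S·[w00; w01] and [mR_A; mR_B] = S·[w10; w11]:
  w00 = -1, w01 = 1/2, w10 = 1, w11 = 0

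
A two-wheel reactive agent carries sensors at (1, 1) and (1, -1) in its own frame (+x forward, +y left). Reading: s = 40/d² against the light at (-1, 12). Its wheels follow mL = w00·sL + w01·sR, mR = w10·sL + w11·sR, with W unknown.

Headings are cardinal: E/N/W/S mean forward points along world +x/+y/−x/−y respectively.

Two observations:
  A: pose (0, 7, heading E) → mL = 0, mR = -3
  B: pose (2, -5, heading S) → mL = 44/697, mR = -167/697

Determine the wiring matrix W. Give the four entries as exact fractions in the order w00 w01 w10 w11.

obs A: pose=(0,7,E) → sL=2, sR=1, mL=0, mR=-3
obs B: pose=(2,-5,S) → sL=2/17, sR=5/41, mL=44/697, mR=-167/697
sensor matrix S = [[2, 1], [2/17, 5/41]]; det S = 88/697
solve [mL_A; mL_B] = S·[w00; w01] and [mR_A; mR_B] = S·[w10; w11]:
  w00 = -1/2, w01 = 1, w10 = -1, w11 = -1

-1/2 1 -1 -1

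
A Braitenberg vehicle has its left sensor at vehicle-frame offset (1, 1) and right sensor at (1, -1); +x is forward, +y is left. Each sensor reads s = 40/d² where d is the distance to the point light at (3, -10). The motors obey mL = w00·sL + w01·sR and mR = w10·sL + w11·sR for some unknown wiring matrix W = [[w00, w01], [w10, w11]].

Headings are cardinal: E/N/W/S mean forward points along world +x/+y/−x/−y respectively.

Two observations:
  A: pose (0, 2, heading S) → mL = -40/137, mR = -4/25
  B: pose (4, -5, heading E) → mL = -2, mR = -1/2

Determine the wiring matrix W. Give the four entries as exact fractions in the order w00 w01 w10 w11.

0 -1 -1/2 0

obs A: pose=(0,2,S) → sL=8/25, sR=40/137, mL=-40/137, mR=-4/25
obs B: pose=(4,-5,E) → sL=1, sR=2, mL=-2, mR=-1/2
sensor matrix S = [[8/25, 40/137], [1, 2]]; det S = 1192/3425
solve [mL_A; mL_B] = S·[w00; w01] and [mR_A; mR_B] = S·[w10; w11]:
  w00 = 0, w01 = -1, w10 = -1/2, w11 = 0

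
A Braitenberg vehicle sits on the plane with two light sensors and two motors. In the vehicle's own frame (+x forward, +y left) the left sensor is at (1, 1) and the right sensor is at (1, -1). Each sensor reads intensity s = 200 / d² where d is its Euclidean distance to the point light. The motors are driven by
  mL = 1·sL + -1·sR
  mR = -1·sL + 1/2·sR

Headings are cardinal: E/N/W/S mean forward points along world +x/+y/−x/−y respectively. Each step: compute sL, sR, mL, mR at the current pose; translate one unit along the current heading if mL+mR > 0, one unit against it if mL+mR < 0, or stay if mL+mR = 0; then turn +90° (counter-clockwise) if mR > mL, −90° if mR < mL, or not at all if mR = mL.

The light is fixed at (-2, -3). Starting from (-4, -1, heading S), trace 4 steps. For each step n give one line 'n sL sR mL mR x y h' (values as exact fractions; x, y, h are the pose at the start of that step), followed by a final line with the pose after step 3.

0 100 20 80 -90 -4 -1 S
1 200/13 8 96/13 -148/13 -4 0 W
2 10 25/2 -5/2 -15/4 -3 0 N
3 200/9 200 -1600/9 700/9 -3 -1 E
final -4 -1 N

n=0: pose=(-4,-1,S); sL=100, sR=20; mL=80, mR=-90; mL+mR=-10 → advance -1; mR−mL=-170 → turn -1·90°
n=1: pose=(-4,0,W); sL=200/13, sR=8; mL=96/13, mR=-148/13; mL+mR=-4 → advance -1; mR−mL=-244/13 → turn -1·90°
n=2: pose=(-3,0,N); sL=10, sR=25/2; mL=-5/2, mR=-15/4; mL+mR=-25/4 → advance -1; mR−mL=-5/4 → turn -1·90°
n=3: pose=(-3,-1,E); sL=200/9, sR=200; mL=-1600/9, mR=700/9; mL+mR=-100 → advance -1; mR−mL=2300/9 → turn +1·90°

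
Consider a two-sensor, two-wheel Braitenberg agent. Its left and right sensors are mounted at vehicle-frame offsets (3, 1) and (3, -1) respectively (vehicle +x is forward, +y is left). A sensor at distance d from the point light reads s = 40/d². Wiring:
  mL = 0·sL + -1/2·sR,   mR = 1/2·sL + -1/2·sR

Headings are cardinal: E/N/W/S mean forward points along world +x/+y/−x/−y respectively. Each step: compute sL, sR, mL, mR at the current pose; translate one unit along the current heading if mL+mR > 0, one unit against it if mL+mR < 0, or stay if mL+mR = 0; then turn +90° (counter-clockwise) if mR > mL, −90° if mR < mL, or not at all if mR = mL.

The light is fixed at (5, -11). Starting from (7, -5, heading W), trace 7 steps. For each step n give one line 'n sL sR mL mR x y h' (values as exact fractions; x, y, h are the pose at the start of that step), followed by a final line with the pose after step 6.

n=0: pose=(7,-5,W); sL=20/13, sR=4/5; mL=-2/5, mR=24/65; mL+mR=-2/65 → advance -1; mR−mL=10/13 → turn +1·90°
n=1: pose=(8,-5,S); sL=8/5, sR=40/13; mL=-20/13, mR=-48/65; mL+mR=-148/65 → advance -1; mR−mL=4/5 → turn +1·90°
n=2: pose=(8,-4,E); sL=2/5, sR=5/9; mL=-5/18, mR=-7/90; mL+mR=-16/45 → advance -1; mR−mL=1/5 → turn +1·90°
n=3: pose=(7,-4,N); sL=40/101, sR=40/109; mL=-20/109, mR=160/11009; mL+mR=-1860/11009 → advance -1; mR−mL=20/101 → turn +1·90°
n=4: pose=(7,-5,W); sL=20/13, sR=4/5; mL=-2/5, mR=24/65; mL+mR=-2/65 → advance -1; mR−mL=10/13 → turn +1·90°
n=5: pose=(8,-5,S); sL=8/5, sR=40/13; mL=-20/13, mR=-48/65; mL+mR=-148/65 → advance -1; mR−mL=4/5 → turn +1·90°
n=6: pose=(8,-4,E); sL=2/5, sR=5/9; mL=-5/18, mR=-7/90; mL+mR=-16/45 → advance -1; mR−mL=1/5 → turn +1·90°

0 20/13 4/5 -2/5 24/65 7 -5 W
1 8/5 40/13 -20/13 -48/65 8 -5 S
2 2/5 5/9 -5/18 -7/90 8 -4 E
3 40/101 40/109 -20/109 160/11009 7 -4 N
4 20/13 4/5 -2/5 24/65 7 -5 W
5 8/5 40/13 -20/13 -48/65 8 -5 S
6 2/5 5/9 -5/18 -7/90 8 -4 E
final 7 -4 N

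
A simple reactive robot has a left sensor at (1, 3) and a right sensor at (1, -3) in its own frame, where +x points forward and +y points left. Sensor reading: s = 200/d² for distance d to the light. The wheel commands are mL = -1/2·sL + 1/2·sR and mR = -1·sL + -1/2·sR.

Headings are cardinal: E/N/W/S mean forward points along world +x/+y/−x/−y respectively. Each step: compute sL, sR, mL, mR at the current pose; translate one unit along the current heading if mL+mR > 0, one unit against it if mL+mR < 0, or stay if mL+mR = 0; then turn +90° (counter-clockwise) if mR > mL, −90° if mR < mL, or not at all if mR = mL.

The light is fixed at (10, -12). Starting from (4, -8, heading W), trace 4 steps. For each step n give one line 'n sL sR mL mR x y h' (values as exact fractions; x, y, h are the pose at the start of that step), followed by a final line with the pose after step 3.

n=0: pose=(4,-8,W); sL=4, sR=100/49; mL=-48/49, mR=-246/49; mL+mR=-6 → advance -1; mR−mL=-198/49 → turn -1·90°
n=1: pose=(5,-8,N); sL=200/89, sR=200/29; mL=6000/2581, mR=-14700/2581; mL+mR=-300/89 → advance -1; mR−mL=-20700/2581 → turn -1·90°
n=2: pose=(5,-9,E); sL=50/13, sR=25/2; mL=225/52, mR=-525/52; mL+mR=-75/13 → advance -1; mR−mL=-375/26 → turn -1·90°
n=3: pose=(4,-9,S); sL=200/13, sR=40/17; mL=-1440/221, mR=-3660/221; mL+mR=-300/13 → advance -1; mR−mL=-2220/221 → turn -1·90°

0 4 100/49 -48/49 -246/49 4 -8 W
1 200/89 200/29 6000/2581 -14700/2581 5 -8 N
2 50/13 25/2 225/52 -525/52 5 -9 E
3 200/13 40/17 -1440/221 -3660/221 4 -9 S
final 4 -8 W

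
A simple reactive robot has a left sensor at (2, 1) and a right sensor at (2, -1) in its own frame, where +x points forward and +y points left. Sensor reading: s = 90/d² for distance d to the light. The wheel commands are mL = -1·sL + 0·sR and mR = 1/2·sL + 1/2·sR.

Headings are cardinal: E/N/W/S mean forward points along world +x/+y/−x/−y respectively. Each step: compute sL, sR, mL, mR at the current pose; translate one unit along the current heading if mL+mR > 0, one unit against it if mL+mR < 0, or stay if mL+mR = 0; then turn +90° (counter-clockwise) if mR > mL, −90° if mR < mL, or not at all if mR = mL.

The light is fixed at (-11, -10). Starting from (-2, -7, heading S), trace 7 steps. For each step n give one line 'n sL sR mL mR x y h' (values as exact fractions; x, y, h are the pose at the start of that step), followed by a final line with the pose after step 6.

0 90/101 18/13 -90/101 1494/1313 -2 -7 S
1 9/13 45/61 -9/13 567/793 -2 -8 E
2 90/97 90/137 -90/97 10530/13289 -1 -8 N
3 45/32 45/34 -45/32 1485/1088 -1 -9 W
4 18/29 90/101 -18/29 2214/2929 0 -9 S
5 9/17 9/17 -9/17 9/17 0 -10 E
6 45/52 45/74 -45/52 2835/3848 0 -10 N
final 0 -11 W

n=0: pose=(-2,-7,S); sL=90/101, sR=18/13; mL=-90/101, mR=1494/1313; mL+mR=324/1313 → advance +1; mR−mL=2664/1313 → turn +1·90°
n=1: pose=(-2,-8,E); sL=9/13, sR=45/61; mL=-9/13, mR=567/793; mL+mR=18/793 → advance +1; mR−mL=1116/793 → turn +1·90°
n=2: pose=(-1,-8,N); sL=90/97, sR=90/137; mL=-90/97, mR=10530/13289; mL+mR=-1800/13289 → advance -1; mR−mL=22860/13289 → turn +1·90°
n=3: pose=(-1,-9,W); sL=45/32, sR=45/34; mL=-45/32, mR=1485/1088; mL+mR=-45/1088 → advance -1; mR−mL=3015/1088 → turn +1·90°
n=4: pose=(0,-9,S); sL=18/29, sR=90/101; mL=-18/29, mR=2214/2929; mL+mR=396/2929 → advance +1; mR−mL=4032/2929 → turn +1·90°
n=5: pose=(0,-10,E); sL=9/17, sR=9/17; mL=-9/17, mR=9/17; mL+mR=0 → advance +0; mR−mL=18/17 → turn +1·90°
n=6: pose=(0,-10,N); sL=45/52, sR=45/74; mL=-45/52, mR=2835/3848; mL+mR=-495/3848 → advance -1; mR−mL=6165/3848 → turn +1·90°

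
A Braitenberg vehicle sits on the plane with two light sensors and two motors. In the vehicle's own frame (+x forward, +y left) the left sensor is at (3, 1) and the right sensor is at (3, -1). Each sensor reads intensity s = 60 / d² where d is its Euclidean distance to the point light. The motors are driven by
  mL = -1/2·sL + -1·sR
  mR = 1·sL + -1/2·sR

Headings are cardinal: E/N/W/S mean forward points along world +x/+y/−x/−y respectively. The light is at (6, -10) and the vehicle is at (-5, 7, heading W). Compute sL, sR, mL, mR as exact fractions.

left sensor world pos  = (-8, 6); dL² = 452
right sensor world pos = (-8, 8); dR² = 520
sL = 60/452 = 15/113
sR = 60/520 = 3/26
mL = -1/2·sL + -1·sR = -267/1469
mR = 1·sL + -1/2·sR = 441/5876

15/113 3/26 -267/1469 441/5876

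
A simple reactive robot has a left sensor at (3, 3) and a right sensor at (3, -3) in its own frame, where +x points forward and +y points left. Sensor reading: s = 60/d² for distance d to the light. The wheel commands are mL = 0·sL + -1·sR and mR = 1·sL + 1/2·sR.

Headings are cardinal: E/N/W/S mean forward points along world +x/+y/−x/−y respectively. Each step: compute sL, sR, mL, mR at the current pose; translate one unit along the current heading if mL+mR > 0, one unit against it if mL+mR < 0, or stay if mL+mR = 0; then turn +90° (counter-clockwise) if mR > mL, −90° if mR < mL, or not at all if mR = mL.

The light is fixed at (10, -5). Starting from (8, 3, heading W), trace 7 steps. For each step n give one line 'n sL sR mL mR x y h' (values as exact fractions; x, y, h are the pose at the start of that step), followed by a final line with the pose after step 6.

n=0: pose=(8,3,W); sL=6/5, sR=30/73; mL=-30/73, mR=513/365; mL+mR=363/365 → advance +1; mR−mL=663/365 → turn +1·90°
n=1: pose=(7,3,S); sL=12/5, sR=60/61; mL=-60/61, mR=882/305; mL+mR=582/305 → advance +1; mR−mL=1182/305 → turn +1·90°
n=2: pose=(7,2,E); sL=3/5, sR=15/4; mL=-15/4, mR=99/40; mL+mR=-51/40 → advance -1; mR−mL=249/40 → turn +1·90°
n=3: pose=(6,2,N); sL=60/149, sR=60/101; mL=-60/101, mR=10530/15049; mL+mR=1590/15049 → advance +1; mR−mL=19470/15049 → turn +1·90°
n=4: pose=(6,3,W); sL=30/37, sR=6/17; mL=-6/17, mR=621/629; mL+mR=399/629 → advance +1; mR−mL=843/629 → turn +1·90°
n=5: pose=(5,3,S); sL=60/29, sR=60/89; mL=-60/89, mR=6210/2581; mL+mR=4470/2581 → advance +1; mR−mL=7950/2581 → turn +1·90°
n=6: pose=(5,2,E); sL=15/26, sR=3; mL=-3, mR=27/13; mL+mR=-12/13 → advance -1; mR−mL=66/13 → turn +1·90°

0 6/5 30/73 -30/73 513/365 8 3 W
1 12/5 60/61 -60/61 882/305 7 3 S
2 3/5 15/4 -15/4 99/40 7 2 E
3 60/149 60/101 -60/101 10530/15049 6 2 N
4 30/37 6/17 -6/17 621/629 6 3 W
5 60/29 60/89 -60/89 6210/2581 5 3 S
6 15/26 3 -3 27/13 5 2 E
final 4 2 N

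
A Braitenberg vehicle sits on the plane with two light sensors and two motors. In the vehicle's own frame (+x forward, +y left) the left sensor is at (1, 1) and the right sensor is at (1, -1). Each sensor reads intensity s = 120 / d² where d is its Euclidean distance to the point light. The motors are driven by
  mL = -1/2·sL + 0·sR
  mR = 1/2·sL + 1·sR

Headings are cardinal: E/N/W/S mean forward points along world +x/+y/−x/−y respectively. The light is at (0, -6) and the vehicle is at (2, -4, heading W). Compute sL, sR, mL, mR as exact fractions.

60 12 -30 42

left sensor world pos  = (1, -5); dL² = 2
right sensor world pos = (1, -3); dR² = 10
sL = 120/2 = 60
sR = 120/10 = 12
mL = -1/2·sL + 0·sR = -30
mR = 1/2·sL + 1·sR = 42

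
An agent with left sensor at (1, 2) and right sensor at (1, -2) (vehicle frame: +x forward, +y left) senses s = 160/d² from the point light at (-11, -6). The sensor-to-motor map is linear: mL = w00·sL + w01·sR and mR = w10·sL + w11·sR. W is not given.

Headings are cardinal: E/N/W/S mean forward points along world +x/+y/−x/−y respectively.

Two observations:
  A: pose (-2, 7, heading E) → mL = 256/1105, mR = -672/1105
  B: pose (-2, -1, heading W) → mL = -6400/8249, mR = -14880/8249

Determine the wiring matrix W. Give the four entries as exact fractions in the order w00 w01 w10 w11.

obs A: pose=(-2,7,E) → sL=32/65, sR=160/221, mL=256/1105, mR=-672/1105
obs B: pose=(-2,-1,W) → sL=160/73, sR=160/113, mL=-6400/8249, mR=-14880/8249
sensor matrix S = [[32/65, 160/221], [160/73, 160/113]]; det S = -1622016/1823029
solve [mL_A; mL_B] = S·[w00; w01] and [mR_A; mR_B] = S·[w10; w11]:
  w00 = -1, w01 = 1, w10 = -1/2, w11 = -1/2

-1 1 -1/2 -1/2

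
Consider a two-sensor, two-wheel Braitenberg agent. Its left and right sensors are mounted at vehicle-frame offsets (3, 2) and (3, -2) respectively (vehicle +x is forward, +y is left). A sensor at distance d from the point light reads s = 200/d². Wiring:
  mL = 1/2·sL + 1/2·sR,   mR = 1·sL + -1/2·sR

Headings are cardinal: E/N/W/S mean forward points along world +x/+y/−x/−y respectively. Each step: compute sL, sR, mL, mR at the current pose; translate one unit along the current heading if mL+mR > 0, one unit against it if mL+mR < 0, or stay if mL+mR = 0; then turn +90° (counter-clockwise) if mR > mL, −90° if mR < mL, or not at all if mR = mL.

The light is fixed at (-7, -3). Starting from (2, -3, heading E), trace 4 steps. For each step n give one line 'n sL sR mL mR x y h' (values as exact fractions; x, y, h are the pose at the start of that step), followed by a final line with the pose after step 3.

0 50/37 50/37 50/37 25/37 2 -3 E
1 200/153 200/73 22600/11169 -700/11169 3 -3 S
2 100/29 4 108/29 42/29 3 -4 W
3 200/53 8/5 712/265 788/265 2 -4 N
final 2 -3 W

n=0: pose=(2,-3,E); sL=50/37, sR=50/37; mL=50/37, mR=25/37; mL+mR=75/37 → advance +1; mR−mL=-25/37 → turn -1·90°
n=1: pose=(3,-3,S); sL=200/153, sR=200/73; mL=22600/11169, mR=-700/11169; mL+mR=100/51 → advance +1; mR−mL=-23300/11169 → turn -1·90°
n=2: pose=(3,-4,W); sL=100/29, sR=4; mL=108/29, mR=42/29; mL+mR=150/29 → advance +1; mR−mL=-66/29 → turn -1·90°
n=3: pose=(2,-4,N); sL=200/53, sR=8/5; mL=712/265, mR=788/265; mL+mR=300/53 → advance +1; mR−mL=76/265 → turn +1·90°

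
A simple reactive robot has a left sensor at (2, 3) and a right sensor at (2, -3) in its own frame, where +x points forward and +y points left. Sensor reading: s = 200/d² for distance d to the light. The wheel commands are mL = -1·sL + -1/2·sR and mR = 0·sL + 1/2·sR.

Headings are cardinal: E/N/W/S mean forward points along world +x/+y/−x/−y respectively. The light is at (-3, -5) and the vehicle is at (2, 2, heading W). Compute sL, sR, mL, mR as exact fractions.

left sensor world pos  = (0, -1); dL² = 25
right sensor world pos = (0, 5); dR² = 109
sL = 200/25 = 8
sR = 200/109 = 200/109
mL = -1·sL + -1/2·sR = -972/109
mR = 0·sL + 1/2·sR = 100/109

8 200/109 -972/109 100/109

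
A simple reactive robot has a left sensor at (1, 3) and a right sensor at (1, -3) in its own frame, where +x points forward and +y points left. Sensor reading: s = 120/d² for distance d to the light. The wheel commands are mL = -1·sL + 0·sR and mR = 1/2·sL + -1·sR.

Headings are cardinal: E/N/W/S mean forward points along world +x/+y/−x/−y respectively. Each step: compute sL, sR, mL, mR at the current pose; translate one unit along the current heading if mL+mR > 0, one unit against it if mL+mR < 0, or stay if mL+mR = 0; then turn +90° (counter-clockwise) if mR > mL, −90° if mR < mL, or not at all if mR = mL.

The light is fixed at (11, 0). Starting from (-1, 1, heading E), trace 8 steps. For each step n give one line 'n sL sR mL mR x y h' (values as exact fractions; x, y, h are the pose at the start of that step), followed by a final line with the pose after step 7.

n=0: pose=(-1,1,E); sL=120/137, sR=24/25; mL=-120/137, mR=-1788/3425; mL+mR=-4788/3425 → advance -1; mR−mL=1212/3425 → turn +1·90°
n=1: pose=(-2,1,N); sL=6/13, sR=15/13; mL=-6/13, mR=-12/13; mL+mR=-18/13 → advance -1; mR−mL=-6/13 → turn -1·90°
n=2: pose=(-2,0,E); sL=40/51, sR=40/51; mL=-40/51, mR=-20/51; mL+mR=-20/17 → advance -1; mR−mL=20/51 → turn +1·90°
n=3: pose=(-3,0,N); sL=12/29, sR=60/61; mL=-12/29, mR=-1374/1769; mL+mR=-2106/1769 → advance -1; mR−mL=-642/1769 → turn -1·90°
n=4: pose=(-3,-1,E); sL=120/173, sR=24/37; mL=-120/173, mR=-1932/6401; mL+mR=-6372/6401 → advance -1; mR−mL=2508/6401 → turn +1·90°
n=5: pose=(-4,-1,N); sL=10/27, sR=5/6; mL=-10/27, mR=-35/54; mL+mR=-55/54 → advance -1; mR−mL=-5/18 → turn -1·90°
n=6: pose=(-4,-2,E); sL=120/197, sR=120/221; mL=-120/197, mR=-10380/43537; mL+mR=-36900/43537 → advance -1; mR−mL=16140/43537 → turn +1·90°
n=7: pose=(-5,-2,N); sL=60/181, sR=12/17; mL=-60/181, mR=-1662/3077; mL+mR=-2682/3077 → advance -1; mR−mL=-642/3077 → turn -1·90°

0 120/137 24/25 -120/137 -1788/3425 -1 1 E
1 6/13 15/13 -6/13 -12/13 -2 1 N
2 40/51 40/51 -40/51 -20/51 -2 0 E
3 12/29 60/61 -12/29 -1374/1769 -3 0 N
4 120/173 24/37 -120/173 -1932/6401 -3 -1 E
5 10/27 5/6 -10/27 -35/54 -4 -1 N
6 120/197 120/221 -120/197 -10380/43537 -4 -2 E
7 60/181 12/17 -60/181 -1662/3077 -5 -2 N
final -5 -3 E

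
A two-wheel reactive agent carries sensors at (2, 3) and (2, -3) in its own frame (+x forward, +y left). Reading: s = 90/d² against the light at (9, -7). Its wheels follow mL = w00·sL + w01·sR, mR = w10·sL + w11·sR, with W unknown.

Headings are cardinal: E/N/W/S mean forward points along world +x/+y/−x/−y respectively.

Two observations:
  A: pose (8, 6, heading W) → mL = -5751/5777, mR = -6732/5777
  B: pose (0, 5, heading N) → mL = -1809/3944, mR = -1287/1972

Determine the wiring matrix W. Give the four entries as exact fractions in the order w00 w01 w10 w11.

-1 -1/2 -1 -1

obs A: pose=(8,6,W) → sL=90/109, sR=18/53, mL=-5751/5777, mR=-6732/5777
obs B: pose=(0,5,N) → sL=9/34, sR=45/116, mL=-1809/3944, mR=-1287/1972
sensor matrix S = [[90/109, 18/53], [9/34, 45/116]]; det S = 1312443/5696122
solve [mL_A; mL_B] = S·[w00; w01] and [mR_A; mR_B] = S·[w10; w11]:
  w00 = -1, w01 = -1/2, w10 = -1, w11 = -1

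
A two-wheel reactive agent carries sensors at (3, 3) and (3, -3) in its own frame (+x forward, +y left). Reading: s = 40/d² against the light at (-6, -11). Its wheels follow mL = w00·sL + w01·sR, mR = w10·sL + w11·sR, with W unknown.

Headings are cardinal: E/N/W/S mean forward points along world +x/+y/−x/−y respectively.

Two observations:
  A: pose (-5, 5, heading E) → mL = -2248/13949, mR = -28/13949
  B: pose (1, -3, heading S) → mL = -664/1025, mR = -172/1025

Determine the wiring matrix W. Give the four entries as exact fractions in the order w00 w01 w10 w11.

obs A: pose=(-5,5,E) → sL=40/377, sR=8/37, mL=-2248/13949, mR=-28/13949
obs B: pose=(1,-3,S) → sL=8/25, sR=40/41, mL=-664/1025, mR=-172/1025
sensor matrix S = [[40/377, 8/37], [8/25, 40/41]]; det S = 490752/14297725
solve [mL_A; mL_B] = S·[w00; w01] and [mR_A; mR_B] = S·[w10; w11]:
  w00 = -1/2, w01 = -1/2, w10 = 1, w11 = -1/2

-1/2 -1/2 1 -1/2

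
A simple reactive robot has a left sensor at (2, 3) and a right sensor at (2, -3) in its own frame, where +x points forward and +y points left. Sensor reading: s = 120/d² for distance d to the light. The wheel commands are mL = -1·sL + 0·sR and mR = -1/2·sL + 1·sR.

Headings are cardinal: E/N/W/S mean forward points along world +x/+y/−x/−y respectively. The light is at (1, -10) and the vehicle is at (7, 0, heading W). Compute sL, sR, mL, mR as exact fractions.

24/13 24/37 -24/13 -132/481

left sensor world pos  = (5, -3); dL² = 65
right sensor world pos = (5, 3); dR² = 185
sL = 120/65 = 24/13
sR = 120/185 = 24/37
mL = -1·sL + 0·sR = -24/13
mR = -1/2·sL + 1·sR = -132/481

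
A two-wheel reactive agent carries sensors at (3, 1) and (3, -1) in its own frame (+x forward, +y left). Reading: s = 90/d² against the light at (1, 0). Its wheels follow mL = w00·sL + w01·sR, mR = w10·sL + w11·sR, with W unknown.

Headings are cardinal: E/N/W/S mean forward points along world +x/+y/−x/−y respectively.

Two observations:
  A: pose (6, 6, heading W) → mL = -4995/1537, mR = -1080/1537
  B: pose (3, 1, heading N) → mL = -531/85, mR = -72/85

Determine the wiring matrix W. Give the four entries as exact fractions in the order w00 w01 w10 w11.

obs A: pose=(6,6,W) → sL=90/29, sR=90/53, mL=-4995/1537, mR=-1080/1537
obs B: pose=(3,1,N) → sL=90/17, sR=18/5, mL=-531/85, mR=-72/85
sensor matrix S = [[90/29, 90/53], [90/17, 18/5]]; det S = 57024/26129
solve [mL_A; mL_B] = S·[w00; w01] and [mR_A; mR_B] = S·[w10; w11]:
  w00 = -1/2, w01 = -1, w10 = -1/2, w11 = 1/2

-1/2 -1 -1/2 1/2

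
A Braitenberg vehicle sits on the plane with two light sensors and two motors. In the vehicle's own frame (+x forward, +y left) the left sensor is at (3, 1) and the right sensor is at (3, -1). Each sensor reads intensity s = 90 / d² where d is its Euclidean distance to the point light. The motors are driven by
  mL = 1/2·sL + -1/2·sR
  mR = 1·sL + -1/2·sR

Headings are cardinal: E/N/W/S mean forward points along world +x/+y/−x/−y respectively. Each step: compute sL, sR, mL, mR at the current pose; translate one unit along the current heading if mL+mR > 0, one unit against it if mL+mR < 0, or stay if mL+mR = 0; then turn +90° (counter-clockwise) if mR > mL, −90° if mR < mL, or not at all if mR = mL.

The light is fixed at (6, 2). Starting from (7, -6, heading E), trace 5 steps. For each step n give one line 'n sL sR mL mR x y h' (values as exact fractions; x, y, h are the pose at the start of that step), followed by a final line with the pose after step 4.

0 18/13 90/97 288/1261 1161/1261 7 -6 E
1 45/13 45/17 90/221 945/442 8 -6 N
2 18/13 90/37 -252/481 81/481 8 -5 W
3 45/58 45/52 -135/3016 1035/3016 9 -5 S
4 18/17 10/13 32/221 149/221 9 -6 E
final 10 -6 N

n=0: pose=(7,-6,E); sL=18/13, sR=90/97; mL=288/1261, mR=1161/1261; mL+mR=1449/1261 → advance +1; mR−mL=9/13 → turn +1·90°
n=1: pose=(8,-6,N); sL=45/13, sR=45/17; mL=90/221, mR=945/442; mL+mR=1125/442 → advance +1; mR−mL=45/26 → turn +1·90°
n=2: pose=(8,-5,W); sL=18/13, sR=90/37; mL=-252/481, mR=81/481; mL+mR=-171/481 → advance -1; mR−mL=9/13 → turn +1·90°
n=3: pose=(9,-5,S); sL=45/58, sR=45/52; mL=-135/3016, mR=1035/3016; mL+mR=225/754 → advance +1; mR−mL=45/116 → turn +1·90°
n=4: pose=(9,-6,E); sL=18/17, sR=10/13; mL=32/221, mR=149/221; mL+mR=181/221 → advance +1; mR−mL=9/17 → turn +1·90°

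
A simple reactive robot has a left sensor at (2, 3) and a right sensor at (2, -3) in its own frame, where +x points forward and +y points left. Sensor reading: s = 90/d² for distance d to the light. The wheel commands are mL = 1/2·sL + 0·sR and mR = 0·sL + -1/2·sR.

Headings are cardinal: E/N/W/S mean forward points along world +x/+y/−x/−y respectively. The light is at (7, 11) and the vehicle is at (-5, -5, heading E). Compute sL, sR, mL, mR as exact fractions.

90/269 90/461 45/269 -45/461

left sensor world pos  = (-3, -2); dL² = 269
right sensor world pos = (-3, -8); dR² = 461
sL = 90/269 = 90/269
sR = 90/461 = 90/461
mL = 1/2·sL + 0·sR = 45/269
mR = 0·sL + -1/2·sR = -45/461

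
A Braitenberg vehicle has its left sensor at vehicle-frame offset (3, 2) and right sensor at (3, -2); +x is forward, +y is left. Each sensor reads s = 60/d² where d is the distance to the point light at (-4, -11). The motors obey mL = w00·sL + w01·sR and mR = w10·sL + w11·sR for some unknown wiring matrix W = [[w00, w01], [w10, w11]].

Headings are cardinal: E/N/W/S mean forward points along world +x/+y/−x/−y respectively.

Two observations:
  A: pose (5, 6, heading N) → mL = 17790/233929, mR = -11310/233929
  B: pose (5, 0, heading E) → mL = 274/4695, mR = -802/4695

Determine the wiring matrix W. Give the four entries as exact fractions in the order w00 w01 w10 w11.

1 -1/2 1/2 -1

obs A: pose=(5,6,N) → sL=60/449, sR=60/521, mL=17790/233929, mR=-11310/233929
obs B: pose=(5,0,E) → sL=60/313, sR=4/15, mL=274/4695, mR=-802/4695
sensor matrix S = [[60/449, 60/521], [60/313, 4/15]]; det S = 992768/73219777
solve [mL_A; mL_B] = S·[w00; w01] and [mR_A; mR_B] = S·[w10; w11]:
  w00 = 1, w01 = -1/2, w10 = 1/2, w11 = -1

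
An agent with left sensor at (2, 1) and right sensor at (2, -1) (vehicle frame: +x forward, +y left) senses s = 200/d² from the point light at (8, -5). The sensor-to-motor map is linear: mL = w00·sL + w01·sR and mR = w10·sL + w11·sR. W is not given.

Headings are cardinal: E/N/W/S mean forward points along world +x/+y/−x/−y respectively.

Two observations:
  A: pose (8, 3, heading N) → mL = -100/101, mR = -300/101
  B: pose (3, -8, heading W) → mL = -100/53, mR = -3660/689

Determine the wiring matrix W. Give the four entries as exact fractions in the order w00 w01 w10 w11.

obs A: pose=(8,3,N) → sL=200/101, sR=200/101, mL=-100/101, mR=-300/101
obs B: pose=(3,-8,W) → sL=40/13, sR=200/53, mL=-100/53, mR=-3660/689
sensor matrix S = [[200/101, 200/101], [40/13, 200/53]]; det S = 96000/69589
solve [mL_A; mL_B] = S·[w00; w01] and [mR_A; mR_B] = S·[w10; w11]:
  w00 = 0, w01 = -1/2, w10 = -1/2, w11 = -1

0 -1/2 -1/2 -1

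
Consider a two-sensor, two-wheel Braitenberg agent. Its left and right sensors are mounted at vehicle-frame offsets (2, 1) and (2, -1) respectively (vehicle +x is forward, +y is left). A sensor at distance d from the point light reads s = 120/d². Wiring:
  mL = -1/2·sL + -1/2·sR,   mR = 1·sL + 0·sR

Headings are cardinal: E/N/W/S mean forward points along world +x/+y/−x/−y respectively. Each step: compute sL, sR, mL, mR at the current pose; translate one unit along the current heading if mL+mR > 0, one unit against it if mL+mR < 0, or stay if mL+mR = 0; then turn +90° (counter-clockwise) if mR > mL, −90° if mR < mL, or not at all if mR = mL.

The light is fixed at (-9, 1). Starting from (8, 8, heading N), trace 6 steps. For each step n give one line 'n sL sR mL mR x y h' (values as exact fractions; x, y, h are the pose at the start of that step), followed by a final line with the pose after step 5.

0 120/337 8/27 -2968/9099 120/337 8 8 N
1 60/137 20/51 -2900/6987 60/137 8 9 W
2 24/65 40/87 -2344/5655 24/65 7 9 S
3 15/53 30/97 -3045/10282 15/53 7 10 E
4 120/317 120/377 -41640/119509 120/317 6 10 N
5 12/25 12/29 -324/725 12/25 6 11 W
final 5 11 S

n=0: pose=(8,8,N); sL=120/337, sR=8/27; mL=-2968/9099, mR=120/337; mL+mR=272/9099 → advance +1; mR−mL=6208/9099 → turn +1·90°
n=1: pose=(8,9,W); sL=60/137, sR=20/51; mL=-2900/6987, mR=60/137; mL+mR=160/6987 → advance +1; mR−mL=5960/6987 → turn +1·90°
n=2: pose=(7,9,S); sL=24/65, sR=40/87; mL=-2344/5655, mR=24/65; mL+mR=-256/5655 → advance -1; mR−mL=4432/5655 → turn +1·90°
n=3: pose=(7,10,E); sL=15/53, sR=30/97; mL=-3045/10282, mR=15/53; mL+mR=-135/10282 → advance -1; mR−mL=5955/10282 → turn +1·90°
n=4: pose=(6,10,N); sL=120/317, sR=120/377; mL=-41640/119509, mR=120/317; mL+mR=3600/119509 → advance +1; mR−mL=86880/119509 → turn +1·90°
n=5: pose=(6,11,W); sL=12/25, sR=12/29; mL=-324/725, mR=12/25; mL+mR=24/725 → advance +1; mR−mL=672/725 → turn +1·90°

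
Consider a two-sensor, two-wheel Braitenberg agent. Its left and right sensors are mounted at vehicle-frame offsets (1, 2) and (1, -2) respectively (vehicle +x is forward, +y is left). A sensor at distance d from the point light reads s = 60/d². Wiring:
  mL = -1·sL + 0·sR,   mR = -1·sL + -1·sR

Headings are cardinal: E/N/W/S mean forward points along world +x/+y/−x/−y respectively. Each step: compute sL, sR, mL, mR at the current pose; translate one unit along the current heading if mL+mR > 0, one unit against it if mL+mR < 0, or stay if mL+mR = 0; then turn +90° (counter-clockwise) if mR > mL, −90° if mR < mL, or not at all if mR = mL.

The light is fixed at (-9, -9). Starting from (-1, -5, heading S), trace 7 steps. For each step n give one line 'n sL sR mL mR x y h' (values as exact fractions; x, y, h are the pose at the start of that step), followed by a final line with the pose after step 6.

n=0: pose=(-1,-5,S); sL=60/109, sR=4/3; mL=-60/109, mR=-616/327; mL+mR=-796/327 → advance -1; mR−mL=-4/3 → turn -1·90°
n=1: pose=(-1,-4,W); sL=30/29, sR=30/49; mL=-30/29, mR=-2340/1421; mL+mR=-3810/1421 → advance -1; mR−mL=-30/49 → turn -1·90°
n=2: pose=(0,-4,N); sL=12/17, sR=60/157; mL=-12/17, mR=-2904/2669; mL+mR=-4788/2669 → advance -1; mR−mL=-60/157 → turn -1·90°
n=3: pose=(0,-5,E); sL=15/34, sR=15/26; mL=-15/34, mR=-225/221; mL+mR=-645/442 → advance -1; mR−mL=-15/26 → turn -1·90°
n=4: pose=(-1,-5,S); sL=60/109, sR=4/3; mL=-60/109, mR=-616/327; mL+mR=-796/327 → advance -1; mR−mL=-4/3 → turn -1·90°
n=5: pose=(-1,-4,W); sL=30/29, sR=30/49; mL=-30/29, mR=-2340/1421; mL+mR=-3810/1421 → advance -1; mR−mL=-30/49 → turn -1·90°
n=6: pose=(0,-4,N); sL=12/17, sR=60/157; mL=-12/17, mR=-2904/2669; mL+mR=-4788/2669 → advance -1; mR−mL=-60/157 → turn -1·90°

0 60/109 4/3 -60/109 -616/327 -1 -5 S
1 30/29 30/49 -30/29 -2340/1421 -1 -4 W
2 12/17 60/157 -12/17 -2904/2669 0 -4 N
3 15/34 15/26 -15/34 -225/221 0 -5 E
4 60/109 4/3 -60/109 -616/327 -1 -5 S
5 30/29 30/49 -30/29 -2340/1421 -1 -4 W
6 12/17 60/157 -12/17 -2904/2669 0 -4 N
final 0 -5 E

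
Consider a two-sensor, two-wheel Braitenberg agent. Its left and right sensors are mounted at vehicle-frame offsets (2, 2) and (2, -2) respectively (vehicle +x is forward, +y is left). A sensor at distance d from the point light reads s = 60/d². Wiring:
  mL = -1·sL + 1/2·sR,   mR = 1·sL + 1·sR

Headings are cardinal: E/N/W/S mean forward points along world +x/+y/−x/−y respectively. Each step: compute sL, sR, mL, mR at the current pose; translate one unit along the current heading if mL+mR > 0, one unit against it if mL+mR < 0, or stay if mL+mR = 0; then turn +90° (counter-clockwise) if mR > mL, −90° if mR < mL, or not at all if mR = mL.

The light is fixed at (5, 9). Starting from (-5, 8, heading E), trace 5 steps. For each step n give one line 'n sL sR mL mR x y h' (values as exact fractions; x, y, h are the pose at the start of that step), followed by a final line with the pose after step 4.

n=0: pose=(-5,8,E); sL=12/13, sR=60/73; mL=-486/949, mR=1656/949; mL+mR=90/73 → advance +1; mR−mL=2142/949 → turn +1·90°
n=1: pose=(-4,8,N); sL=30/61, sR=6/5; mL=33/305, mR=516/305; mL+mR=9/5 → advance +1; mR−mL=483/305 → turn +1·90°
n=2: pose=(-4,9,W); sL=12/25, sR=12/25; mL=-6/25, mR=24/25; mL+mR=18/25 → advance +1; mR−mL=6/5 → turn +1·90°
n=3: pose=(-5,9,S); sL=15/17, sR=15/37; mL=-855/1258, mR=810/629; mL+mR=45/74 → advance +1; mR−mL=2475/1258 → turn +1·90°
n=4: pose=(-5,8,E); sL=12/13, sR=60/73; mL=-486/949, mR=1656/949; mL+mR=90/73 → advance +1; mR−mL=2142/949 → turn +1·90°

0 12/13 60/73 -486/949 1656/949 -5 8 E
1 30/61 6/5 33/305 516/305 -4 8 N
2 12/25 12/25 -6/25 24/25 -4 9 W
3 15/17 15/37 -855/1258 810/629 -5 9 S
4 12/13 60/73 -486/949 1656/949 -5 8 E
final -4 8 N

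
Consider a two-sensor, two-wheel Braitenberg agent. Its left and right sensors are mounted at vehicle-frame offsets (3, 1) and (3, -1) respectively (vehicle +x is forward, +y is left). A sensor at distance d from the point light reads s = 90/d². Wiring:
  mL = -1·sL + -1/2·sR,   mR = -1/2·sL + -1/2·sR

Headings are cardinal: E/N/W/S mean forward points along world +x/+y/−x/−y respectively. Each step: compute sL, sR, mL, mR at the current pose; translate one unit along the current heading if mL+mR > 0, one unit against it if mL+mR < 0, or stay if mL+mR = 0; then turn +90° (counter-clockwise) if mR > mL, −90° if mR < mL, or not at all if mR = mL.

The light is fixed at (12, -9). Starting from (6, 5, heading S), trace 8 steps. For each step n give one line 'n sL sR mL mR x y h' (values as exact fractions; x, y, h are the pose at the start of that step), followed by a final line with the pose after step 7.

0 45/73 9/17 -2187/2482 -711/1241 6 5 S
1 18/53 18/41 -1215/2173 -846/2173 6 6 E
2 45/194 1/4 -277/776 -187/776 5 6 N
3 90/269 18/65 -8271/17485 -5346/17485 5 5 W
4 45/73 9/17 -2187/2482 -711/1241 6 5 S
5 18/53 18/41 -1215/2173 -846/2173 6 6 E
6 45/194 1/4 -277/776 -187/776 5 6 N
7 90/269 18/65 -8271/17485 -5346/17485 5 5 W
final 6 5 S

n=0: pose=(6,5,S); sL=45/73, sR=9/17; mL=-2187/2482, mR=-711/1241; mL+mR=-3609/2482 → advance -1; mR−mL=45/146 → turn +1·90°
n=1: pose=(6,6,E); sL=18/53, sR=18/41; mL=-1215/2173, mR=-846/2173; mL+mR=-2061/2173 → advance -1; mR−mL=9/53 → turn +1·90°
n=2: pose=(5,6,N); sL=45/194, sR=1/4; mL=-277/776, mR=-187/776; mL+mR=-58/97 → advance -1; mR−mL=45/388 → turn +1·90°
n=3: pose=(5,5,W); sL=90/269, sR=18/65; mL=-8271/17485, mR=-5346/17485; mL+mR=-13617/17485 → advance -1; mR−mL=45/269 → turn +1·90°
n=4: pose=(6,5,S); sL=45/73, sR=9/17; mL=-2187/2482, mR=-711/1241; mL+mR=-3609/2482 → advance -1; mR−mL=45/146 → turn +1·90°
n=5: pose=(6,6,E); sL=18/53, sR=18/41; mL=-1215/2173, mR=-846/2173; mL+mR=-2061/2173 → advance -1; mR−mL=9/53 → turn +1·90°
n=6: pose=(5,6,N); sL=45/194, sR=1/4; mL=-277/776, mR=-187/776; mL+mR=-58/97 → advance -1; mR−mL=45/388 → turn +1·90°
n=7: pose=(5,5,W); sL=90/269, sR=18/65; mL=-8271/17485, mR=-5346/17485; mL+mR=-13617/17485 → advance -1; mR−mL=45/269 → turn +1·90°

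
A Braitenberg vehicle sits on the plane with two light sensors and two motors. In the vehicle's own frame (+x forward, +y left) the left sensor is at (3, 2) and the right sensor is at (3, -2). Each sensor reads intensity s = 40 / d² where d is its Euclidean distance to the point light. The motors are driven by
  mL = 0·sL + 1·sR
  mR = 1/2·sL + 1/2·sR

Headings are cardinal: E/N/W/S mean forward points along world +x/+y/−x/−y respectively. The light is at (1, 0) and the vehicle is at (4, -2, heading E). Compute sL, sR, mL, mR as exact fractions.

left sensor world pos  = (7, 0); dL² = 36
right sensor world pos = (7, -4); dR² = 52
sL = 40/36 = 10/9
sR = 40/52 = 10/13
mL = 0·sL + 1·sR = 10/13
mR = 1/2·sL + 1/2·sR = 110/117

10/9 10/13 10/13 110/117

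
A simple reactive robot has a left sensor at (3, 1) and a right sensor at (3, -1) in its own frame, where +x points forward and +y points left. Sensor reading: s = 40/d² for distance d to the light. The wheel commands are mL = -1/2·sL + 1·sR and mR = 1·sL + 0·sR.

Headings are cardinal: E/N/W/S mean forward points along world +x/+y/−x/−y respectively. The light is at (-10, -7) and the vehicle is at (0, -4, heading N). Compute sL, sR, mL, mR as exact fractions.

40/117 40/157 1540/18369 40/117

left sensor world pos  = (-1, -1); dL² = 117
right sensor world pos = (1, -1); dR² = 157
sL = 40/117 = 40/117
sR = 40/157 = 40/157
mL = -1/2·sL + 1·sR = 1540/18369
mR = 1·sL + 0·sR = 40/117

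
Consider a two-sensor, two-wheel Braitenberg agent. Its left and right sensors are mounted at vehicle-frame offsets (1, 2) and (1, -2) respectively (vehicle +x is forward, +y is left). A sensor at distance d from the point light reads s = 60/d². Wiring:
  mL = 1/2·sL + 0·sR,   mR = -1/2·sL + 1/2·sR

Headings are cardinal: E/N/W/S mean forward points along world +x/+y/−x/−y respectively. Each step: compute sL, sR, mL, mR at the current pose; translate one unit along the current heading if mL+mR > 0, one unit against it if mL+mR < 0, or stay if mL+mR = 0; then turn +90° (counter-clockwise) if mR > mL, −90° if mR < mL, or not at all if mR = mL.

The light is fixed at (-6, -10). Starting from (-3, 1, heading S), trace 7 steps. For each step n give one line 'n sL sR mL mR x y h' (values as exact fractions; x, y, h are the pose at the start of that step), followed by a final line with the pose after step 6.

n=0: pose=(-3,1,S); sL=12/25, sR=60/101; mL=6/25, mR=144/2525; mL+mR=30/101 → advance +1; mR−mL=-462/2525 → turn -1·90°
n=1: pose=(-3,0,W); sL=15/17, sR=15/37; mL=15/34, mR=-150/629; mL+mR=15/74 → advance +1; mR−mL=-855/1258 → turn -1·90°
n=2: pose=(-4,0,N); sL=60/121, sR=60/137; mL=30/121, mR=-480/16577; mL+mR=30/137 → advance +1; mR−mL=-4590/16577 → turn -1·90°
n=3: pose=(-4,1,E); sL=30/89, sR=2/3; mL=15/89, mR=44/267; mL+mR=1/3 → advance +1; mR−mL=-1/267 → turn -1·90°
n=4: pose=(-3,1,S); sL=12/25, sR=60/101; mL=6/25, mR=144/2525; mL+mR=30/101 → advance +1; mR−mL=-462/2525 → turn -1·90°
n=5: pose=(-3,0,W); sL=15/17, sR=15/37; mL=15/34, mR=-150/629; mL+mR=15/74 → advance +1; mR−mL=-855/1258 → turn -1·90°
n=6: pose=(-4,0,N); sL=60/121, sR=60/137; mL=30/121, mR=-480/16577; mL+mR=30/137 → advance +1; mR−mL=-4590/16577 → turn -1·90°

0 12/25 60/101 6/25 144/2525 -3 1 S
1 15/17 15/37 15/34 -150/629 -3 0 W
2 60/121 60/137 30/121 -480/16577 -4 0 N
3 30/89 2/3 15/89 44/267 -4 1 E
4 12/25 60/101 6/25 144/2525 -3 1 S
5 15/17 15/37 15/34 -150/629 -3 0 W
6 60/121 60/137 30/121 -480/16577 -4 0 N
final -4 1 E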